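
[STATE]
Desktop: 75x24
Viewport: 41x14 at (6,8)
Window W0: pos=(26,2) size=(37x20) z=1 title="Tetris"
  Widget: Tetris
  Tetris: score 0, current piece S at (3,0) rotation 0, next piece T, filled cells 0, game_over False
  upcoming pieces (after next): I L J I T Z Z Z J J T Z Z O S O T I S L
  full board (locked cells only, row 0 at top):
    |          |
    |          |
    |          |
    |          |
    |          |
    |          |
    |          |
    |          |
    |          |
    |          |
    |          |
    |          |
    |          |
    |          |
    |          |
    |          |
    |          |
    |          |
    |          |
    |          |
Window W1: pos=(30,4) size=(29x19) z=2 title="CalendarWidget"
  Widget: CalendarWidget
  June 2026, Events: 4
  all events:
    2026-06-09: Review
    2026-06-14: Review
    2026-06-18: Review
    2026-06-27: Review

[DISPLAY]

                    ┃   ┃Mo Tu We Th Fr S
                    ┃   ┃ 1  2  3  4  5  
                    ┃   ┃ 8  9* 10 11 12 
                    ┃   ┃15 16 17 18* 19 
                    ┃   ┃22 23 24 25 26 2
                    ┃   ┃29 30           
                    ┃   ┃                
                    ┃   ┃                
                    ┃   ┃                
                    ┃   ┃                
                    ┃   ┃                
                    ┃   ┃                
                    ┃   ┃                
                    ┗━━━┃                


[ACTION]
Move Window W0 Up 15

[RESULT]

                    ┃   ┃Mo Tu We Th Fr S
                    ┃   ┃ 1  2  3  4  5  
                    ┃   ┃ 8  9* 10 11 12 
                    ┃   ┃15 16 17 18* 19 
                    ┃   ┃22 23 24 25 26 2
                    ┃   ┃29 30           
                    ┃   ┃                
                    ┃   ┃                
                    ┃   ┃                
                    ┃   ┃                
                    ┃   ┃                
                    ┗━━━┃                
                        ┃                
                        ┃                


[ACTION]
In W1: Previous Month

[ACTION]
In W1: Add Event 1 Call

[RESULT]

                    ┃   ┃Mo Tu We Th Fr S
                    ┃   ┃             1* 
                    ┃   ┃ 4  5  6  7  8  
                    ┃   ┃11 12 13 14 15 1
                    ┃   ┃18 19 20 21 22 2
                    ┃   ┃25 26 27 28 29 3
                    ┃   ┃                
                    ┃   ┃                
                    ┃   ┃                
                    ┃   ┃                
                    ┃   ┃                
                    ┗━━━┃                
                        ┃                
                        ┃                


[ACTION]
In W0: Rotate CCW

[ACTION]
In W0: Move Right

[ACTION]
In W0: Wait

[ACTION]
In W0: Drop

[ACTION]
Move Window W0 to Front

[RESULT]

                    ┃          │         
                    ┃          │Score:   
                    ┃          │0        
                    ┃          │         
                    ┃          │         
                    ┃          │         
                    ┃          │         
                    ┃          │         
                    ┃          │         
                    ┃          │         
                    ┃          │         
                    ┗━━━━━━━━━━━━━━━━━━━━
                        ┃                
                        ┃                


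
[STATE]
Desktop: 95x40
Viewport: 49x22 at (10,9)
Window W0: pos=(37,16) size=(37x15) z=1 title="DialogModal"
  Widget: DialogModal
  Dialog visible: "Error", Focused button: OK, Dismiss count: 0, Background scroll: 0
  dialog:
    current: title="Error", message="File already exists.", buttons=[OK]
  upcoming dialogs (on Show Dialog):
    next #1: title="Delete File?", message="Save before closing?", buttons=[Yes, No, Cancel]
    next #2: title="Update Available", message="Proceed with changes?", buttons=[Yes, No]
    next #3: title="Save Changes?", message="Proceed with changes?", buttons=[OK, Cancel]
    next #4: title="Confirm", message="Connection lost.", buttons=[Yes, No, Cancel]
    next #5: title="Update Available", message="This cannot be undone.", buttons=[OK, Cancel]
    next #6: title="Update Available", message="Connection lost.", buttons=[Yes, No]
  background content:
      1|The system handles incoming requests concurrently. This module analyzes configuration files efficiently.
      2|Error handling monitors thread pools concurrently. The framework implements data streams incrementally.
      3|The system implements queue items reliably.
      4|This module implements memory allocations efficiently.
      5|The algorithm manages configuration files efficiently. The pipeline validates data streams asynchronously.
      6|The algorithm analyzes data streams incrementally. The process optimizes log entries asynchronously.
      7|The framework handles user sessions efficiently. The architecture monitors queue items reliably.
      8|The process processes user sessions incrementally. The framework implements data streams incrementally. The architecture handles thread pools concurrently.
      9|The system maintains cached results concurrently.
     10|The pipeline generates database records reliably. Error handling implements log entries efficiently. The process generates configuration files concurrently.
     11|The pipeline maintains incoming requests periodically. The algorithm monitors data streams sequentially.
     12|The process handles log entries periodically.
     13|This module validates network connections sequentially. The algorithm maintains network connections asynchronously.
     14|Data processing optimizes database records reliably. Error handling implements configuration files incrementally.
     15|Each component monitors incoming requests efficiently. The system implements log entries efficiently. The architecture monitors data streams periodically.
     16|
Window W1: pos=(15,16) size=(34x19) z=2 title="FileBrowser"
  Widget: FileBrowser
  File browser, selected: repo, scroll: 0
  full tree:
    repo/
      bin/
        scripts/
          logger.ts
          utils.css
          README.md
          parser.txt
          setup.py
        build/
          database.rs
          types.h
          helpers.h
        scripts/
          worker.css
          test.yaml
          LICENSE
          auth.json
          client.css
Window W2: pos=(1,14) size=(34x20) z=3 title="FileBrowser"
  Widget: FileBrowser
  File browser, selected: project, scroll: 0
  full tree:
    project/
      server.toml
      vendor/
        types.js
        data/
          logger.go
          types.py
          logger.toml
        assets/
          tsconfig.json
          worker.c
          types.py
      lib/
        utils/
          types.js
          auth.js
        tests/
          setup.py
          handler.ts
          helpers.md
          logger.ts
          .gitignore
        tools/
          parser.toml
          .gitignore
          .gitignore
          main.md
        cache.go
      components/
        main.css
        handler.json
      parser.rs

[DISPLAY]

                                                 
                                                 
                                                 
                                                 
                                                 
━━━━━━━━━━━━━━━━━━━━━━━━┓                        
wser                    ┃                        
────────────────────────┨━━━━━━━━━━━━━┓━━━━━━━━━━
oject/                  ┃             ┃l         
er.toml                 ┃─────────────┨──────────
vendor/                 ┃             ┃handles in
lib/                    ┃             ┃ing monito
components/             ┃             ┃implements
er.rs                   ┃             ┃──────────
                        ┃             ┃   Error  
                        ┃             ┃ already e
                        ┃             ┃    [OK]  
                        ┃             ┃──────────
                        ┃             ┃maintains 
                        ┃             ┃e generate
                        ┃             ┃e maintain
                        ┃             ┃━━━━━━━━━━


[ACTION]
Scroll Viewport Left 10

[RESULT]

                                                 
                                                 
                                                 
                                                 
                                                 
 ┏━━━━━━━━━━━━━━━━━━━━━━━━━━━━━━━━┓              
 ┃ FileBrowser                    ┃              
 ┠────────────────────────────────┨━━━━━━━━━━━━━┓
 ┃> [-] project/                  ┃             ┃
 ┃    server.toml                 ┃─────────────┨
 ┃    [+] vendor/                 ┃             ┃
 ┃    [+] lib/                    ┃             ┃
 ┃    [+] components/             ┃             ┃
 ┃    parser.rs                   ┃             ┃
 ┃                                ┃             ┃
 ┃                                ┃             ┃
 ┃                                ┃             ┃
 ┃                                ┃             ┃
 ┃                                ┃             ┃
 ┃                                ┃             ┃
 ┃                                ┃             ┃
 ┃                                ┃             ┃


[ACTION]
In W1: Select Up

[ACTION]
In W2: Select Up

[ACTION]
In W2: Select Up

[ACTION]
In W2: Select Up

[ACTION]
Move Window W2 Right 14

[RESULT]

                                                 
                                                 
                                                 
                                                 
                                                 
               ┏━━━━━━━━━━━━━━━━━━━━━━━━━━━━━━━━┓
               ┃ FileBrowser                    ┃
               ┠────────────────────────────────┨
               ┃> [-] project/                  ┃
               ┃    server.toml                 ┃
               ┃    [+] vendor/                 ┃
               ┃    [+] lib/                    ┃
               ┃    [+] components/             ┃
               ┃    parser.rs                   ┃
               ┃                                ┃
               ┃                                ┃
               ┃                                ┃
               ┃                                ┃
               ┃                                ┃
               ┃                                ┃
               ┃                                ┃
               ┃                                ┃


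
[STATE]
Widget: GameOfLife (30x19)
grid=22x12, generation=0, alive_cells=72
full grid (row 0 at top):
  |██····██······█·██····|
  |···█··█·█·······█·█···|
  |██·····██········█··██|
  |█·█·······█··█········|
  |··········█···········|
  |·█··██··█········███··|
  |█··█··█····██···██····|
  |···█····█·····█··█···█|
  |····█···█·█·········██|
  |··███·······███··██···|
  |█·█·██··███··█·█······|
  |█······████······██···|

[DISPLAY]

Gen: 0                        
██····██······█·██····        
···█··█·█·······█·█···        
██·····██········█··██        
█·█·······█··█········        
··········█···········        
·█··██··█········███··        
█··█··█····██···██····        
···█····█·····█··█···█        
····█···█·█·········██        
··███·······███··██···        
█·█·██··███··█·█······        
█······████······██···        
                              
                              
                              
                              
                              
                              


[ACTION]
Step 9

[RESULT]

Gen: 9                        
···█··················        
··██·····█······██····        
·███······█····█······        
█·█······██····██·····        
·██····█·█·····██·█···        
·███··█········██████·        
··█···█···█·····██··█·        
··█·█··█···█·····██·█·        
·█··█·················        
·█········█·██········        
·█·█···███············        
··█·········███·······        
                              
                              
                              
                              
                              
                              


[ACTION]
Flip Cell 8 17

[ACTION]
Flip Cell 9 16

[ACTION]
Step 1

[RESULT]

Gen: 10                       
··██··················        
·█··█···········█·····        
··········█····█·█····        
█·······███···█··█····        
█·······███···█···█···        
···█··██············█·        
·····███·······█····██        
·██··█············██··        
·███·······██···███···        
██······██············        
·█······██·█··█·······        
··█·····█····█········        
                              
                              
                              
                              
                              
                              


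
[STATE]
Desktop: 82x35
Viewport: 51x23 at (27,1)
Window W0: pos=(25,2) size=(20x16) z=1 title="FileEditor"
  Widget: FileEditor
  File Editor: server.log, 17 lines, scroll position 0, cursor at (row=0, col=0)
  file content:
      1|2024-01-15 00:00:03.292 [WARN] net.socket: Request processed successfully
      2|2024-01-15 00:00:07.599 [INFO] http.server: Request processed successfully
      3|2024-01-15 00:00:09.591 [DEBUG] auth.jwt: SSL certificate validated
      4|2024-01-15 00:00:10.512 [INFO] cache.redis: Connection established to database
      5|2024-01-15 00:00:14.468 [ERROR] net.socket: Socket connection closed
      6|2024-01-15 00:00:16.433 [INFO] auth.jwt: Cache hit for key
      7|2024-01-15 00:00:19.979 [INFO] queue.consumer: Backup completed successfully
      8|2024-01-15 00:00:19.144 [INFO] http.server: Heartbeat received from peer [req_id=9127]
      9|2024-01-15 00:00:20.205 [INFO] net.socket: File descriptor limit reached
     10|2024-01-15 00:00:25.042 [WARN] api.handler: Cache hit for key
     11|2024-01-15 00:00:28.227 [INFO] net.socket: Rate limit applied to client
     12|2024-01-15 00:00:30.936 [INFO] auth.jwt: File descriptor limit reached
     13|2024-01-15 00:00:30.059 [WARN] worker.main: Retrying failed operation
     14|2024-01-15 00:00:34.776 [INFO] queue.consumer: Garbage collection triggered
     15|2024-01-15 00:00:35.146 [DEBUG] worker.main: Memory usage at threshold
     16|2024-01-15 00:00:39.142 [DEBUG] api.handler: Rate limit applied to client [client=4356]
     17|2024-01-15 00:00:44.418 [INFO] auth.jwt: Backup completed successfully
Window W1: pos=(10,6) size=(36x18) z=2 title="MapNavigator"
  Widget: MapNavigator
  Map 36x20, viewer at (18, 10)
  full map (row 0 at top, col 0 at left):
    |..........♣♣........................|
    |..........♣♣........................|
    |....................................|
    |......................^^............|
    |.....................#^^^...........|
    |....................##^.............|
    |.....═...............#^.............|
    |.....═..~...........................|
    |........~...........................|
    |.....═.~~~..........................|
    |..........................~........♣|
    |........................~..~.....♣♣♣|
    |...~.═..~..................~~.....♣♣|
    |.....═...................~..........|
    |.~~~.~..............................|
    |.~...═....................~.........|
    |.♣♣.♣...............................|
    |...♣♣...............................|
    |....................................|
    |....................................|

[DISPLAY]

                                                   
━━━━━━━━━━━━━━━━━┓                                 
FileEditor       ┃                                 
─────────────────┨                                 
024-01-15 00:00:▲┃                                 
━━━━━━━━━━━━━━━━━━┓                                
                  ┃                                
──────────────────┨                                
.....^^...........┃                                
....#^^^..........┃                                
...##^............┃                                
....#^............┃                                
..................┃                                
..................┃                                
..................┃                                
.@.......~........┃                                
.......~..~.....♣♣┃                                
..........~~.....♣┃                                
........~.........┃                                
..................┃                                
.........~........┃                                
..................┃                                
━━━━━━━━━━━━━━━━━━┛                                


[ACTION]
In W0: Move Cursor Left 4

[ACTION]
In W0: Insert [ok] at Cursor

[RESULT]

                                                   
━━━━━━━━━━━━━━━━━┓                                 
FileEditor       ┃                                 
─────────────────┨                                 
k█024-01-15 00:0▲┃                                 
━━━━━━━━━━━━━━━━━━┓                                
                  ┃                                
──────────────────┨                                
.....^^...........┃                                
....#^^^..........┃                                
...##^............┃                                
....#^............┃                                
..................┃                                
..................┃                                
..................┃                                
.@.......~........┃                                
.......~..~.....♣♣┃                                
..........~~.....♣┃                                
........~.........┃                                
..................┃                                
.........~........┃                                
..................┃                                
━━━━━━━━━━━━━━━━━━┛                                


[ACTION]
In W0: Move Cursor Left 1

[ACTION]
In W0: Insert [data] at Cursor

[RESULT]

                                                   
━━━━━━━━━━━━━━━━━┓                                 
FileEditor       ┃                                 
─────────────────┨                                 
data█2024-01-15 ▲┃                                 
━━━━━━━━━━━━━━━━━━┓                                
                  ┃                                
──────────────────┨                                
.....^^...........┃                                
....#^^^..........┃                                
...##^............┃                                
....#^............┃                                
..................┃                                
..................┃                                
..................┃                                
.@.......~........┃                                
.......~..~.....♣♣┃                                
..........~~.....♣┃                                
........~.........┃                                
..................┃                                
.........~........┃                                
..................┃                                
━━━━━━━━━━━━━━━━━━┛                                


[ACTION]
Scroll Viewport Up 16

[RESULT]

                                                   
                                                   
━━━━━━━━━━━━━━━━━┓                                 
FileEditor       ┃                                 
─────────────────┨                                 
data█2024-01-15 ▲┃                                 
━━━━━━━━━━━━━━━━━━┓                                
                  ┃                                
──────────────────┨                                
.....^^...........┃                                
....#^^^..........┃                                
...##^............┃                                
....#^............┃                                
..................┃                                
..................┃                                
..................┃                                
.@.......~........┃                                
.......~..~.....♣♣┃                                
..........~~.....♣┃                                
........~.........┃                                
..................┃                                
.........~........┃                                
..................┃                                


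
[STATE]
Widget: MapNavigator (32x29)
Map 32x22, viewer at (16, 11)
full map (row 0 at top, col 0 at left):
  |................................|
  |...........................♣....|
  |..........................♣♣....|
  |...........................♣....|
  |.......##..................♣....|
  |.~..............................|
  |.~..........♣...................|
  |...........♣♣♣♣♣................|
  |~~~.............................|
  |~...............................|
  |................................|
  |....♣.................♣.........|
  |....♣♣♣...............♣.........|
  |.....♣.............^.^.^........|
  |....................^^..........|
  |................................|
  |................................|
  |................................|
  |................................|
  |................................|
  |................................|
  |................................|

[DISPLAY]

                                
                                
                                
................................
...........................♣....
..........................♣♣....
...........................♣....
.......##..................♣....
.~..............................
.~..........♣...................
...........♣♣♣♣♣................
~~~.............................
~...............................
................................
....♣...........@.....♣.........
....♣♣♣...............♣.........
.....♣.............^.^.^........
....................^^..........
................................
................................
................................
................................
................................
................................
................................
                                
                                
                                
                                


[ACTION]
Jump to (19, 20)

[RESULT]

.........♣...................   
........♣♣♣♣♣................   
.............................   
.............................   
.............................   
.♣.................♣.........   
.♣♣♣...............♣.........   
..♣.............^.^.^........   
.................^^..........   
.............................   
.............................   
.............................   
.............................   
.............................   
................@............   
.............................   
                                
                                
                                
                                
                                
                                
                                
                                
                                
                                
                                
                                
                                


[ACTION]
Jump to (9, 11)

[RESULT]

                                
                                
                                
       .........................
       .........................
       .........................
       .........................
       .......##................
       .~.......................
       .~..........♣............
       ...........♣♣♣♣♣.........
       ~~~......................
       ~........................
       .........................
       ....♣....@............♣..
       ....♣♣♣...............♣..
       .....♣.............^.^.^.
       ....................^^...
       .........................
       .........................
       .........................
       .........................
       .........................
       .........................
       .........................
                                
                                
                                
                                


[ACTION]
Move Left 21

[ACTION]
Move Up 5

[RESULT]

                                
                                
                                
                                
                                
                                
                                
                                
                ................
                ................
                ................
                ................
                .......##.......
                .~..............
                @~..........♣...
                ...........♣♣♣♣♣
                ~~~.............
                ~...............
                ................
                ....♣...........
                ....♣♣♣.........
                .....♣..........
                ................
                ................
                ................
                ................
                ................
                ................
                ................


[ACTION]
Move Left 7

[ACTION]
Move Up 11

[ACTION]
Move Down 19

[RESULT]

                .~..............
                .~..........♣...
                ...........♣♣♣♣♣
                ~~~.............
                ~...............
                ................
                ....♣...........
                ....♣♣♣.........
                .....♣..........
                ................
                ................
                ................
                ................
                ................
                @...............
                ................
                ................
                                
                                
                                
                                
                                
                                
                                
                                
                                
                                
                                
                                


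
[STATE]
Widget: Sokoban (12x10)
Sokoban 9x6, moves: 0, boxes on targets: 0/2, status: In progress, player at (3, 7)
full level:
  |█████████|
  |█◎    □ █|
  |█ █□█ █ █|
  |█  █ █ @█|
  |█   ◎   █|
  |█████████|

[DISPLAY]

█████████   
█◎    □ █   
█ █□█ █ █   
█  █ █ @█   
█   ◎   █   
█████████   
Moves: 0  0/
            
            
            


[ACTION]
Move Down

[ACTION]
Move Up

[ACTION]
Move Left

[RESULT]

█████████   
█◎    □ █   
█ █□█ █ █   
█  █ █@ █   
█   ◎   █   
█████████   
Moves: 3  0/
            
            
            


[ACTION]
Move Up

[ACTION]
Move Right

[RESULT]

█████████   
█◎    □ █   
█ █□█ █ █   
█  █ █ @█   
█   ◎   █   
█████████   
Moves: 4  0/
            
            
            


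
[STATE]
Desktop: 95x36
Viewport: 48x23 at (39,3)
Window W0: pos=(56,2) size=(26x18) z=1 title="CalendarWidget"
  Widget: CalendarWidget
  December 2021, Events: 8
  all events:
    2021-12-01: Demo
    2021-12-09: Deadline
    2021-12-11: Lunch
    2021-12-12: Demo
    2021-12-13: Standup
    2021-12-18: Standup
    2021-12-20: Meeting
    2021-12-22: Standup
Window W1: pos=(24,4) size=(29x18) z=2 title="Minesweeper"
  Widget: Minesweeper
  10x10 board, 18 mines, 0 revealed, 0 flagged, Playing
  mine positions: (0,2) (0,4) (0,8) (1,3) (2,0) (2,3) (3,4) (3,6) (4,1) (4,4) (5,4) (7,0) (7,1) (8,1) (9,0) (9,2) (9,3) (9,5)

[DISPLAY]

                 ┃ CalendarWidget         ┃     
━━━━━━━━━━━━━┓   ┠────────────────────────┨     
             ┃   ┃     December 2021      ┃     
─────────────┨   ┃Mo Tu We Th Fr Sa Su    ┃     
             ┃   ┃       1*  2  3  4  5   ┃     
             ┃   ┃ 6  7  8  9* 10 11* 12* ┃     
             ┃   ┃13* 14 15 16 17 18* 19  ┃     
             ┃   ┃20* 21 22* 23 24 25 26  ┃     
             ┃   ┃27 28 29 30 31          ┃     
             ┃   ┃                        ┃     
             ┃   ┃                        ┃     
             ┃   ┃                        ┃     
             ┃   ┃                        ┃     
             ┃   ┃                        ┃     
             ┃   ┃                        ┃     
             ┃   ┃                        ┃     
             ┃   ┗━━━━━━━━━━━━━━━━━━━━━━━━┛     
             ┃                                  
━━━━━━━━━━━━━┛                                  
                                                
                                                
                                                
                                                


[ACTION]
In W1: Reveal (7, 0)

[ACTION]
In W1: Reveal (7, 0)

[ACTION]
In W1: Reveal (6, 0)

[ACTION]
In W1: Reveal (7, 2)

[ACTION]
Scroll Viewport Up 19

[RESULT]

                                                
                                                
                 ┏━━━━━━━━━━━━━━━━━━━━━━━━┓     
                 ┃ CalendarWidget         ┃     
━━━━━━━━━━━━━┓   ┠────────────────────────┨     
             ┃   ┃     December 2021      ┃     
─────────────┨   ┃Mo Tu We Th Fr Sa Su    ┃     
             ┃   ┃       1*  2  3  4  5   ┃     
             ┃   ┃ 6  7  8  9* 10 11* 12* ┃     
             ┃   ┃13* 14 15 16 17 18* 19  ┃     
             ┃   ┃20* 21 22* 23 24 25 26  ┃     
             ┃   ┃27 28 29 30 31          ┃     
             ┃   ┃                        ┃     
             ┃   ┃                        ┃     
             ┃   ┃                        ┃     
             ┃   ┃                        ┃     
             ┃   ┃                        ┃     
             ┃   ┃                        ┃     
             ┃   ┃                        ┃     
             ┃   ┗━━━━━━━━━━━━━━━━━━━━━━━━┛     
             ┃                                  
━━━━━━━━━━━━━┛                                  
                                                


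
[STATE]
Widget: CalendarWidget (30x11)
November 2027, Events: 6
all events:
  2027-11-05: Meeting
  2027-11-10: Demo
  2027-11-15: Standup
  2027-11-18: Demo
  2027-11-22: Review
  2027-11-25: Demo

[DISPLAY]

        November 2027         
Mo Tu We Th Fr Sa Su          
 1  2  3  4  5*  6  7         
 8  9 10* 11 12 13 14         
15* 16 17 18* 19 20 21        
22* 23 24 25* 26 27 28        
29 30                         
                              
                              
                              
                              


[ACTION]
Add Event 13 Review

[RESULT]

        November 2027         
Mo Tu We Th Fr Sa Su          
 1  2  3  4  5*  6  7         
 8  9 10* 11 12 13* 14        
15* 16 17 18* 19 20 21        
22* 23 24 25* 26 27 28        
29 30                         
                              
                              
                              
                              


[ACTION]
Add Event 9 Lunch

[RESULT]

        November 2027         
Mo Tu We Th Fr Sa Su          
 1  2  3  4  5*  6  7         
 8  9* 10* 11 12 13* 14       
15* 16 17 18* 19 20 21        
22* 23 24 25* 26 27 28        
29 30                         
                              
                              
                              
                              


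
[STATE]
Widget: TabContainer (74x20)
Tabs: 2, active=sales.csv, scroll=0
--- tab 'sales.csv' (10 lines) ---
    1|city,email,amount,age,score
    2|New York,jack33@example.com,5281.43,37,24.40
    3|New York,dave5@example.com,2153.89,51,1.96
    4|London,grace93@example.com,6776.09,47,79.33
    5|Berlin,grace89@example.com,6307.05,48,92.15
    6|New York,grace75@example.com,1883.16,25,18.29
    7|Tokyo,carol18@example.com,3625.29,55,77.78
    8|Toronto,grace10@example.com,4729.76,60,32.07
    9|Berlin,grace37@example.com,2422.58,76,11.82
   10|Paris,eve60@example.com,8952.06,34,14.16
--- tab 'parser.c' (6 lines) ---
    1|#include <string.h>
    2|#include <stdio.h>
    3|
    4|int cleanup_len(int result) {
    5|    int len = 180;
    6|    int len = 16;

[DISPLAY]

[sales.csv]│ parser.c                                                     
──────────────────────────────────────────────────────────────────────────
city,email,amount,age,score                                               
New York,jack33@example.com,5281.43,37,24.40                              
New York,dave5@example.com,2153.89,51,1.96                                
London,grace93@example.com,6776.09,47,79.33                               
Berlin,grace89@example.com,6307.05,48,92.15                               
New York,grace75@example.com,1883.16,25,18.29                             
Tokyo,carol18@example.com,3625.29,55,77.78                                
Toronto,grace10@example.com,4729.76,60,32.07                              
Berlin,grace37@example.com,2422.58,76,11.82                               
Paris,eve60@example.com,8952.06,34,14.16                                  
                                                                          
                                                                          
                                                                          
                                                                          
                                                                          
                                                                          
                                                                          
                                                                          


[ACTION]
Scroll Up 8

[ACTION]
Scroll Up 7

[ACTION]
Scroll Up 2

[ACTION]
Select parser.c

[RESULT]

 sales.csv │[parser.c]                                                    
──────────────────────────────────────────────────────────────────────────
#include <string.h>                                                       
#include <stdio.h>                                                        
                                                                          
int cleanup_len(int result) {                                             
    int len = 180;                                                        
    int len = 16;                                                         
                                                                          
                                                                          
                                                                          
                                                                          
                                                                          
                                                                          
                                                                          
                                                                          
                                                                          
                                                                          
                                                                          
                                                                          


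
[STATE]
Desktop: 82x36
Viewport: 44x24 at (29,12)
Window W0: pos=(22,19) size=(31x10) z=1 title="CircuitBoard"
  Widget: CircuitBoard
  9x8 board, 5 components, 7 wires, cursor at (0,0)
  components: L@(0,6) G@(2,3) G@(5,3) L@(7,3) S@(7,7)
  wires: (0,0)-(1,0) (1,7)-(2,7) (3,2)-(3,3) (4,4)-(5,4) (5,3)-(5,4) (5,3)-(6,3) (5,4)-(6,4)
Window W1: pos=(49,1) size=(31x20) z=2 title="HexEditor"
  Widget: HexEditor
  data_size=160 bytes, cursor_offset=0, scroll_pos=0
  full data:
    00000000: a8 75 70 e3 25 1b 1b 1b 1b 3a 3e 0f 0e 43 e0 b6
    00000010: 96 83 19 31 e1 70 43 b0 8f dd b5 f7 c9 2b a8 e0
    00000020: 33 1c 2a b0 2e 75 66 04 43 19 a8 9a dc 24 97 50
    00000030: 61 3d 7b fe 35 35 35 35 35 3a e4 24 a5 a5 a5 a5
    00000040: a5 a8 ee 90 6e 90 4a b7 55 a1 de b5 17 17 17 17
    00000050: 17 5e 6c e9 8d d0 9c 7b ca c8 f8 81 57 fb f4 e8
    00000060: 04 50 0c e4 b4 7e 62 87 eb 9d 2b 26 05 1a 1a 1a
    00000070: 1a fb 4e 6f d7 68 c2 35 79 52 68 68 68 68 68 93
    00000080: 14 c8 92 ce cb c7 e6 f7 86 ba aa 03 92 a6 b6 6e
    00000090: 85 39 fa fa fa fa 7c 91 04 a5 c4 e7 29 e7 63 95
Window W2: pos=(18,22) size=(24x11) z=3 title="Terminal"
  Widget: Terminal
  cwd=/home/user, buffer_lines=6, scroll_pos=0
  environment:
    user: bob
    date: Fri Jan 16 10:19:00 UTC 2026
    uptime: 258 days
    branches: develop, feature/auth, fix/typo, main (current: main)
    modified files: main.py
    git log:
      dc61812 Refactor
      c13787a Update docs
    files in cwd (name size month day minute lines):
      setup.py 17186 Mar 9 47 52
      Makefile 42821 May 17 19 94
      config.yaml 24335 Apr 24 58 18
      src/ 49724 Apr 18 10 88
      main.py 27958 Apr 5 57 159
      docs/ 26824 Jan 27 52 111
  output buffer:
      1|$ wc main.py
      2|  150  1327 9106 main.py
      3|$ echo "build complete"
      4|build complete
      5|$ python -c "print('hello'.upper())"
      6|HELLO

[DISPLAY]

                    ┃00000080  14 c8 92 ce c
                    ┃00000090  85 39 fa fa f
                    ┃                       
                    ┃                       
                    ┃                       
                    ┃                       
                    ┃                       
━━━━━━━━━━━━━━━━━━━━┃                       
itBoard             ┗━━━━━━━━━━━━━━━━━━━━━━━
───────────────────────┨                    
━━━━━━━━━━━━┓8         ┃                    
            ┃         L┃                    
────────────┨          ┃                    
py          ┃          ┃                    
7 9106 main.┃          ┃                    
ild complete┃          ┃                    
lete        ┃━━━━━━━━━━┛                    
c "print('he┃                               
            ┃                               
            ┃                               
━━━━━━━━━━━━┛                               
                                            
                                            
                                            


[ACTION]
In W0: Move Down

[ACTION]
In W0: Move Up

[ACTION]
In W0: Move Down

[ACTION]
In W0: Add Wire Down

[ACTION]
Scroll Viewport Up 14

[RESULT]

                                            
                    ┏━━━━━━━━━━━━━━━━━━━━━━━
                    ┃ HexEditor             
                    ┠───────────────────────
                    ┃00000000  A8 75 70 e3 2
                    ┃00000010  96 83 19 31 e
                    ┃00000020  33 1c 2a b0 2
                    ┃00000030  61 3d 7b fe 3
                    ┃00000040  a5 a8 ee 90 6
                    ┃00000050  17 5e 6c e9 8
                    ┃00000060  04 50 0c e4 b
                    ┃00000070  1a fb 4e 6f d
                    ┃00000080  14 c8 92 ce c
                    ┃00000090  85 39 fa fa f
                    ┃                       
                    ┃                       
                    ┃                       
                    ┃                       
                    ┃                       
━━━━━━━━━━━━━━━━━━━━┃                       
itBoard             ┗━━━━━━━━━━━━━━━━━━━━━━━
───────────────────────┨                    
━━━━━━━━━━━━┓8         ┃                    
            ┃         L┃                    
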